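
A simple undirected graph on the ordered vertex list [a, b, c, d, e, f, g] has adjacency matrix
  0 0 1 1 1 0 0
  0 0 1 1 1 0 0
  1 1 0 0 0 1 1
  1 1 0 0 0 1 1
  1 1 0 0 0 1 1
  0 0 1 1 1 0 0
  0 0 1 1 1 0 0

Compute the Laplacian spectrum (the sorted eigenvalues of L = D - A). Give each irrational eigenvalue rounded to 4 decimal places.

[0, 3, 3, 3, 4, 4, 7]

Each diagonal entry of L is the vertex degree and each off-diagonal entry is -1 where an edge is present, 0 otherwise; in the order [a, b, c, d, e, f, g] the diagonal is [3, 3, 4, 4, 4, 3, 3]. L is symmetric positive semidefinite, so every eigenvalue is real and nonnegative. The single zero eigenvalue shows the graph is connected. The eigenvalues sum to 24, which equals trace(L) = 2|E|.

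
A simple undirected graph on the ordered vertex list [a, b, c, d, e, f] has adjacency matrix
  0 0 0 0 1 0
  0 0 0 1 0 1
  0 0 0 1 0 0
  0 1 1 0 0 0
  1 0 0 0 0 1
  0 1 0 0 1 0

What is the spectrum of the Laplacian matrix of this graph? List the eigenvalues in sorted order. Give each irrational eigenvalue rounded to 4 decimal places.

[0, 0.2679, 1, 2, 3, 3.7321]

Each diagonal entry of L is the vertex degree and each off-diagonal entry is -1 where an edge is present, 0 otherwise; in the order [a, b, c, d, e, f] the diagonal is [1, 2, 1, 2, 2, 2]. L is symmetric positive semidefinite, so every eigenvalue is real and nonnegative. The single zero eigenvalue shows the graph is connected. There is one zero in the spectrum, matching the 1 component.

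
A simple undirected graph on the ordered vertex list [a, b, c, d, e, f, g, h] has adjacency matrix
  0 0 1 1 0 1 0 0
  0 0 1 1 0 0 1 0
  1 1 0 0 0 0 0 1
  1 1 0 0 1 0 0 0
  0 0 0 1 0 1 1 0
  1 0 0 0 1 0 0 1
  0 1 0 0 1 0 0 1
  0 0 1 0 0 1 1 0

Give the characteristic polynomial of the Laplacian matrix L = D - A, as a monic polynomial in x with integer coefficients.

x^8 - 24x^7 + 240x^6 - 1296x^5 + 4080x^4 - 7488x^3 + 7424x^2 - 3072x

Reading degrees in the order [a, b, c, d, e, f, g, h] gives [3, 3, 3, 3, 3, 3, 3, 3]; set D = diag(3, 3, 3, 3, 3, 3, 3, 3) and form L = D - A. Computing det(xI - L) by cofactor expansion (or equivalently via sum-over-permutations) gives x^8 - 24x^7 + 240x^6 - 1296x^5 + 4080x^4 - 7488x^3 + 7424x^2 - 3072x. Since p(0) = det(-L) = 0, x divides p(x). By the matrix-tree theorem the graph has (1/8) * product of the nonzero eigenvalues = 384 spanning trees.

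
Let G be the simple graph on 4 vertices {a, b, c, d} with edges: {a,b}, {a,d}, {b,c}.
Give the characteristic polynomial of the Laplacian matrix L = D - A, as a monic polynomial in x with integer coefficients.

x^4 - 6x^3 + 10x^2 - 4x

With the vertex order [a, b, c, d], the degrees are [2, 2, 1, 1], giving D = diag(2, 2, 1, 1) and L = D - A. L has integer entries, so p(x) = det(xI - L) has integer coefficients. Expanding the determinant yields x^4 - 6x^3 + 10x^2 - 4x. The coefficient of x^3 equals -trace(L) = -6, matching the sum of degrees. By the matrix-tree theorem the graph has (1/4) * product of the nonzero eigenvalues = 1 spanning tree.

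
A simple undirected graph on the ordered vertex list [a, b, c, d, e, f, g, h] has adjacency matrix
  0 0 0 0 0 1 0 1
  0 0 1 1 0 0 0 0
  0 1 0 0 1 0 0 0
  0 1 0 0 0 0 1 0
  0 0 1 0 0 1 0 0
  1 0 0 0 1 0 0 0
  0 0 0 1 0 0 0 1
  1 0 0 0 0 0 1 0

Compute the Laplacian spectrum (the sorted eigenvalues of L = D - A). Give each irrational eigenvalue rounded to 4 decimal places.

Each diagonal entry of L is the vertex degree and each off-diagonal entry is -1 where an edge is present, 0 otherwise; in the order [a, b, c, d, e, f, g, h] the diagonal is [2, 2, 2, 2, 2, 2, 2, 2]. L is symmetric positive semidefinite, so every eigenvalue is real and nonnegative. The largest eigenvalue, 4, is at most the vertex count 8.

[0, 0.5858, 0.5858, 2, 2, 3.4142, 3.4142, 4]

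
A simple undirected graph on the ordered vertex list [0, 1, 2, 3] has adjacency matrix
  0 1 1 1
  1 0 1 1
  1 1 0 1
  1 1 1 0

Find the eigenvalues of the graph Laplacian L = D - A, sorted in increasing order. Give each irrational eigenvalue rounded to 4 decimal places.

Reading degrees in the order [0, 1, 2, 3] gives [3, 3, 3, 3]; set D = diag(3, 3, 3, 3) and form L = D - A. Since every row of L sums to 0, the all-ones vector is in the kernel and 0 is an eigenvalue. The single zero eigenvalue shows the graph is connected. There is one zero in the spectrum, matching the 1 component.

[0, 4, 4, 4]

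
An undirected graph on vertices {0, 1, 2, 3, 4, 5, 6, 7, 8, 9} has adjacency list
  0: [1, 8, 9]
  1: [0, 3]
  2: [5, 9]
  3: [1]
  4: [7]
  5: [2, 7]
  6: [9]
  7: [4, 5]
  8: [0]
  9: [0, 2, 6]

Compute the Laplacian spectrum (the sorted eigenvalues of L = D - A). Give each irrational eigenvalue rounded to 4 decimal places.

[0, 0.1398, 0.4249, 0.6932, 1, 2, 2.2574, 3.1456, 3.6414, 4.6978]

With the vertex order [0, 1, 2, 3, 4, 5, 6, 7, 8, 9], the degrees are [3, 2, 2, 1, 1, 2, 1, 2, 1, 3], giving D = diag(3, 2, 2, 1, 1, 2, 1, 2, 1, 3) and L = D - A. Since every row of L sums to 0, the all-ones vector is in the kernel and 0 is an eigenvalue. By the matrix-tree theorem the graph has (1/10) * product of the nonzero eigenvalues = 1 spanning tree. There is one zero in the spectrum, matching the 1 component.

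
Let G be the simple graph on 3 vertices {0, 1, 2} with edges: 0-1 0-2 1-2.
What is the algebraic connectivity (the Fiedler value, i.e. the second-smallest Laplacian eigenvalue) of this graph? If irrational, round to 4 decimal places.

Each diagonal entry of L is the vertex degree and each off-diagonal entry is -1 where an edge is present, 0 otherwise; in the order [0, 1, 2] the diagonal is [2, 2, 2]. Computing the eigenvalues of L and sorting gives [0, 3, 3]. The Fiedler value lambda_2 = 3 is strictly positive, so the graph is connected. By the matrix-tree theorem the graph has (1/3) * product of the nonzero eigenvalues = 3 spanning trees. The largest eigenvalue, 3, is at most the vertex count 3.

3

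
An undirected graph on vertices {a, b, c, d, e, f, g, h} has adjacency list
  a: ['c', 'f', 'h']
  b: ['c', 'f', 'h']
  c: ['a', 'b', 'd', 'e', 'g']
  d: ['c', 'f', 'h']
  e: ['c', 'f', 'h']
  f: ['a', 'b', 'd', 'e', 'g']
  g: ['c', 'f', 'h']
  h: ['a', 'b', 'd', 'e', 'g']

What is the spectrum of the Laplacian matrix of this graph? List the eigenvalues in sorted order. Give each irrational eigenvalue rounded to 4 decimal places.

Reading degrees in the order [a, b, c, d, e, f, g, h] gives [3, 3, 5, 3, 3, 5, 3, 5]; set D = diag(3, 3, 5, 3, 3, 5, 3, 5) and form L = D - A. Since every row of L sums to 0, the all-ones vector is in the kernel and 0 is an eigenvalue. The single zero eigenvalue shows the graph is connected.

[0, 3, 3, 3, 3, 5, 5, 8]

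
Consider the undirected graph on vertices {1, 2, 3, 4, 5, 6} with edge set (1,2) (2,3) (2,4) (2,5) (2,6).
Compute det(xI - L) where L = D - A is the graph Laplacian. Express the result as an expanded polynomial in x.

x^6 - 10x^5 + 30x^4 - 40x^3 + 25x^2 - 6x

Reading degrees in the order [1, 2, 3, 4, 5, 6] gives [1, 5, 1, 1, 1, 1]; set D = diag(1, 5, 1, 1, 1, 1) and form L = D - A. Computing det(xI - L) by cofactor expansion (or equivalently via sum-over-permutations) gives x^6 - 10x^5 + 30x^4 - 40x^3 + 25x^2 - 6x. The constant term is 0 because L is singular (the all-ones vector lies in its kernel). The eigenvalues sum to 10, which equals trace(L) = 2|E|. There is one zero in the spectrum, matching the 1 component.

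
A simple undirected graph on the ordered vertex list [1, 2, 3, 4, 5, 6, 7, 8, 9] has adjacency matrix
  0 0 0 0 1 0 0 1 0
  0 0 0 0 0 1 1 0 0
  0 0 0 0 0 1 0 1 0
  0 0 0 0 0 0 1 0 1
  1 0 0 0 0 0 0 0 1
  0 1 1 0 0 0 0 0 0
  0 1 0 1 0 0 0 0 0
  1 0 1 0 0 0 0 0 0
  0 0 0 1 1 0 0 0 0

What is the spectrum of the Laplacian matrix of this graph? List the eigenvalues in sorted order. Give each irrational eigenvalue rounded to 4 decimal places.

With the vertex order [1, 2, 3, 4, 5, 6, 7, 8, 9], the degrees are [2, 2, 2, 2, 2, 2, 2, 2, 2], giving D = diag(2, 2, 2, 2, 2, 2, 2, 2, 2) and L = D - A. L is symmetric positive semidefinite, so every eigenvalue is real and nonnegative. The single zero eigenvalue shows the graph is connected. There is one zero in the spectrum, matching the 1 component.

[0, 0.4679, 0.4679, 1.6527, 1.6527, 3, 3, 3.8794, 3.8794]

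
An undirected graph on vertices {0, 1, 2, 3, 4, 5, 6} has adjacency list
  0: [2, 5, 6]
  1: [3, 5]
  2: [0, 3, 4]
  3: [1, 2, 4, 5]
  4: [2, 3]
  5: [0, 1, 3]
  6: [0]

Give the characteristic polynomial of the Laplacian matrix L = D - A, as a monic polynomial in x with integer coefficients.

x^7 - 18x^6 + 127x^5 - 444x^4 + 797x^3 - 680x^2 + 210x

Each diagonal entry of L is the vertex degree and each off-diagonal entry is -1 where an edge is present, 0 otherwise; in the order [0, 1, 2, 3, 4, 5, 6] the diagonal is [3, 2, 3, 4, 2, 3, 1]. Computing det(xI - L) by cofactor expansion (or equivalently via sum-over-permutations) gives x^7 - 18x^6 + 127x^5 - 444x^4 + 797x^3 - 680x^2 + 210x. The coefficient of x^6 equals -trace(L) = -18, matching the sum of degrees. The eigenvalues sum to 18, which equals trace(L) = 2|E|.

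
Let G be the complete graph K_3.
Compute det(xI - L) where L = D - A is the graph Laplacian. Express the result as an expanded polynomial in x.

The graph has 3 vertices and degree multiset [2, 2, 2]; D is the diagonal matrix of degrees and L = D - A. The eigenvalues of L are [0, 3, 3]; the characteristic polynomial is the product of (x - lambda_i), which multiplies out to x^3 - 6x^2 + 9x. The constant term is 0 because L is singular (the all-ones vector lies in its kernel). By the matrix-tree theorem the graph has (1/3) * product of the nonzero eigenvalues = 3 spanning trees. The eigenvalues sum to 6, which equals trace(L) = 2|E|.

x^3 - 6x^2 + 9x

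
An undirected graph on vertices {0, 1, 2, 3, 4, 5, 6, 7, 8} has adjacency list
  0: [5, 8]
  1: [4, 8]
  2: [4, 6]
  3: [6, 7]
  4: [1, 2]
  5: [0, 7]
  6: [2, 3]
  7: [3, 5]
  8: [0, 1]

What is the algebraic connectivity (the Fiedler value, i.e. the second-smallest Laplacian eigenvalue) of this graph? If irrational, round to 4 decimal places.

0.4679

Each diagonal entry of L is the vertex degree and each off-diagonal entry is -1 where an edge is present, 0 otherwise; in the order [0, 1, 2, 3, 4, 5, 6, 7, 8] the diagonal is [2, 2, 2, 2, 2, 2, 2, 2, 2]. The smallest Laplacian eigenvalue is always 0. The next one, lambda_2 = 0.4679, measures how hard the graph is to disconnect: larger values mean better connectivity. There is one zero in the spectrum, matching the 1 component. By the matrix-tree theorem the graph has (1/9) * product of the nonzero eigenvalues = 9 spanning trees.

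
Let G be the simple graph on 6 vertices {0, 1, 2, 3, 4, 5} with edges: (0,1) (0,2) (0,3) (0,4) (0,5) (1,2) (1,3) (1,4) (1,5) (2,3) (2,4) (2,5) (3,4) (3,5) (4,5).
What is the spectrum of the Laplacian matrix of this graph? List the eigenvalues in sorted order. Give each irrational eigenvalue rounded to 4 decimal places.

With the vertex order [0, 1, 2, 3, 4, 5], the degrees are [5, 5, 5, 5, 5, 5], giving D = diag(5, 5, 5, 5, 5, 5) and L = D - A. Since every row of L sums to 0, the all-ones vector is in the kernel and 0 is an eigenvalue. The single zero eigenvalue shows the graph is connected. By the matrix-tree theorem the graph has (1/6) * product of the nonzero eigenvalues = 1296 spanning trees. The eigenvalues sum to 30, which equals trace(L) = 2|E|.

[0, 6, 6, 6, 6, 6]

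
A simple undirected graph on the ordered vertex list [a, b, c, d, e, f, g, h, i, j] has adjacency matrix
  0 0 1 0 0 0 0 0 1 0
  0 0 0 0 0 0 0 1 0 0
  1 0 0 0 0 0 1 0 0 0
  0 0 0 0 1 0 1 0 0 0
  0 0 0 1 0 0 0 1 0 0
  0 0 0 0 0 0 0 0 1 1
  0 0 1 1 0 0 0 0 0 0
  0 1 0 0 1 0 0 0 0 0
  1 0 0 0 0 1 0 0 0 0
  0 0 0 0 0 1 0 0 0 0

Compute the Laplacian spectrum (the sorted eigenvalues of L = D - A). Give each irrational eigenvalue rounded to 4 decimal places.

Each diagonal entry of L is the vertex degree and each off-diagonal entry is -1 where an edge is present, 0 otherwise; in the order [a, b, c, d, e, f, g, h, i, j] the diagonal is [2, 1, 2, 2, 2, 2, 2, 2, 2, 1]. Diagonalising L (or applying a numerical eigensolver to the 10x10 matrix) gives the spectrum above. The single zero eigenvalue shows the graph is connected. There is one zero in the spectrum, matching the 1 component. By the matrix-tree theorem the graph has (1/10) * product of the nonzero eigenvalues = 1 spanning tree.

[0, 0.0979, 0.3820, 0.8244, 1.3820, 2, 2.6180, 3.1756, 3.6180, 3.9021]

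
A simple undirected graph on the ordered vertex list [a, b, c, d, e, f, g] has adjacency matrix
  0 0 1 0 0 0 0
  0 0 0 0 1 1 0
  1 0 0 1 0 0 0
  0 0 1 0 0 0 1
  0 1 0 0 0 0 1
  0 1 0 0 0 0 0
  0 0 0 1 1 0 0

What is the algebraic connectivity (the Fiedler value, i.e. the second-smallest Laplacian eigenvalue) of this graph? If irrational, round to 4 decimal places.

0.1981

With the vertex order [a, b, c, d, e, f, g], the degrees are [1, 2, 2, 2, 2, 1, 2], giving D = diag(1, 2, 2, 2, 2, 1, 2) and L = D - A. The smallest Laplacian eigenvalue is always 0. The next one, lambda_2 = 0.1981, measures how hard the graph is to disconnect: larger values mean better connectivity. By the matrix-tree theorem the graph has (1/7) * product of the nonzero eigenvalues = 1 spanning tree.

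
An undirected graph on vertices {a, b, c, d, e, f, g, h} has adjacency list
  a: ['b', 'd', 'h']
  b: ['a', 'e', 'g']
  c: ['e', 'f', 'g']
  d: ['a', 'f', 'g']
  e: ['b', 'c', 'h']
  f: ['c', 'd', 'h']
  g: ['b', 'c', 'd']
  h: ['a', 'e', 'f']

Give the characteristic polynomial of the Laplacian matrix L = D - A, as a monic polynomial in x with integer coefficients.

Each diagonal entry of L is the vertex degree and each off-diagonal entry is -1 where an edge is present, 0 otherwise; in the order [a, b, c, d, e, f, g, h] the diagonal is [3, 3, 3, 3, 3, 3, 3, 3]. The eigenvalues of L are [0, 2, 2, 2, 4, 4, 4, 6]; the characteristic polynomial is the product of (x - lambda_i), which multiplies out to x^8 - 24x^7 + 240x^6 - 1296x^5 + 4080x^4 - 7488x^3 + 7424x^2 - 3072x. The coefficient of x^7 equals -trace(L) = -24, matching the sum of degrees. The largest eigenvalue, 6, is at most the vertex count 8. The eigenvalues sum to 24, which equals trace(L) = 2|E|.

x^8 - 24x^7 + 240x^6 - 1296x^5 + 4080x^4 - 7488x^3 + 7424x^2 - 3072x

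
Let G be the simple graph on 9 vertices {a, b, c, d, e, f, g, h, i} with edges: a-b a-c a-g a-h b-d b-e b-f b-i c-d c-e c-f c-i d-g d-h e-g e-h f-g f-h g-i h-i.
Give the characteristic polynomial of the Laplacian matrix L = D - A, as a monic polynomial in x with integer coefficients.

Reading degrees in the order [a, b, c, d, e, f, g, h, i] gives [4, 5, 5, 4, 4, 4, 5, 5, 4]; set D = diag(4, 5, 5, 4, 4, 4, 5, 5, 4) and form L = D - A. The eigenvalues of L are [0, 4, 4, 4, 4, 5, 5, 5, 9]; the characteristic polynomial is the product of (x - lambda_i), which multiplies out to x^9 - 40x^8 + 690x^7 - 6720x^6 + 40485x^5 - 154704x^4 + 366560x^3 - 492800x^2 + 288000x. The coefficient of x^8 equals -trace(L) = -40, matching the sum of degrees. The eigenvalues sum to 40, which equals trace(L) = 2|E|. There is one zero in the spectrum, matching the 1 component.

x^9 - 40x^8 + 690x^7 - 6720x^6 + 40485x^5 - 154704x^4 + 366560x^3 - 492800x^2 + 288000x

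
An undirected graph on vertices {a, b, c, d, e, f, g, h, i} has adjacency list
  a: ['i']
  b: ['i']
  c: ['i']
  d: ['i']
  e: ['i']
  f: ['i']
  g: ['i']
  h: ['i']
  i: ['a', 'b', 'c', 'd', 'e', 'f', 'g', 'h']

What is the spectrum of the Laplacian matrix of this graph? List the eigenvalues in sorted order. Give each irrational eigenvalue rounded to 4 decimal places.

[0, 1, 1, 1, 1, 1, 1, 1, 9]

Each diagonal entry of L is the vertex degree and each off-diagonal entry is -1 where an edge is present, 0 otherwise; in the order [a, b, c, d, e, f, g, h, i] the diagonal is [1, 1, 1, 1, 1, 1, 1, 1, 8]. L is symmetric positive semidefinite, so every eigenvalue is real and nonnegative.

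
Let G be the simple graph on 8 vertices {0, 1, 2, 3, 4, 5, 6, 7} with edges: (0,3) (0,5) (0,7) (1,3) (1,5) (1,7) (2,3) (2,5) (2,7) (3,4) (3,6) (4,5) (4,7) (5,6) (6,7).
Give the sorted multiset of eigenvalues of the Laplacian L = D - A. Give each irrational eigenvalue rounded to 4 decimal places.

With the vertex order [0, 1, 2, 3, 4, 5, 6, 7], the degrees are [3, 3, 3, 5, 3, 5, 3, 5], giving D = diag(3, 3, 3, 5, 3, 5, 3, 5) and L = D - A. L is symmetric positive semidefinite, so every eigenvalue is real and nonnegative. The single zero eigenvalue shows the graph is connected. The eigenvalues sum to 30, which equals trace(L) = 2|E|.

[0, 3, 3, 3, 3, 5, 5, 8]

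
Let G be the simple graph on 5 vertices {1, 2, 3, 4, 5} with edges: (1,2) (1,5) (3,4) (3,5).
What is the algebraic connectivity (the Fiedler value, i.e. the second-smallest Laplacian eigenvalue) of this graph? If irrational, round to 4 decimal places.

0.3820

Reading degrees in the order [1, 2, 3, 4, 5] gives [2, 1, 2, 1, 2]; set D = diag(2, 1, 2, 1, 2) and form L = D - A. The smallest Laplacian eigenvalue is always 0. The next one, lambda_2 = 0.3820, measures how hard the graph is to disconnect: larger values mean better connectivity.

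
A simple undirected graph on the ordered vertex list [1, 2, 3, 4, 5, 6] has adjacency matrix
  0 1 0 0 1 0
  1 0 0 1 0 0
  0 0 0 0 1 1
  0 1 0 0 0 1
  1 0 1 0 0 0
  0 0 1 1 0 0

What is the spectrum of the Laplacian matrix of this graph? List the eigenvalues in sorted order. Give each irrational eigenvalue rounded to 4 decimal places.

With the vertex order [1, 2, 3, 4, 5, 6], the degrees are [2, 2, 2, 2, 2, 2], giving D = diag(2, 2, 2, 2, 2, 2) and L = D - A. The multiplicity of 0 as a Laplacian eigenvalue equals the number of connected components. The eigenvalues sum to 12, which equals trace(L) = 2|E|. By the matrix-tree theorem the graph has (1/6) * product of the nonzero eigenvalues = 6 spanning trees.

[0, 1, 1, 3, 3, 4]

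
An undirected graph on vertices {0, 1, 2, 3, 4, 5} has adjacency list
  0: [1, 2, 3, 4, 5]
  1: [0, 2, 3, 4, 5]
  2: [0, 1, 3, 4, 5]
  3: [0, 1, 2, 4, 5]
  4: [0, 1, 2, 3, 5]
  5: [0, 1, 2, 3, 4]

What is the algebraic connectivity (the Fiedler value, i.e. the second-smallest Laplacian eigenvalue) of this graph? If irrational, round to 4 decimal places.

6

Each diagonal entry of L is the vertex degree and each off-diagonal entry is -1 where an edge is present, 0 otherwise; in the order [0, 1, 2, 3, 4, 5] the diagonal is [5, 5, 5, 5, 5, 5]. The smallest Laplacian eigenvalue is always 0. The next one, lambda_2 = 6, measures how hard the graph is to disconnect: larger values mean better connectivity. There is one zero in the spectrum, matching the 1 component. The largest eigenvalue, 6, is at most the vertex count 6.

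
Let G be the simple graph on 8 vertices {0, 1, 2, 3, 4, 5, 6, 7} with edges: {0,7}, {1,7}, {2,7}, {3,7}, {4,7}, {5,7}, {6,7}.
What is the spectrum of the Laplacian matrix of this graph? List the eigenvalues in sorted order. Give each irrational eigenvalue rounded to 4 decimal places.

With the vertex order [0, 1, 2, 3, 4, 5, 6, 7], the degrees are [1, 1, 1, 1, 1, 1, 1, 7], giving D = diag(1, 1, 1, 1, 1, 1, 1, 7) and L = D - A. Since every row of L sums to 0, the all-ones vector is in the kernel and 0 is an eigenvalue.

[0, 1, 1, 1, 1, 1, 1, 8]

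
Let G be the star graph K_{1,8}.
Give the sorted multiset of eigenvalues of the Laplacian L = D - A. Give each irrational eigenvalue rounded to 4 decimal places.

[0, 1, 1, 1, 1, 1, 1, 1, 9]

The graph has 9 vertices and degree multiset [8, 1, 1, 1, 1, 1, 1, 1, 1]; D is the diagonal matrix of degrees and L = D - A. The multiplicity of 0 as a Laplacian eigenvalue equals the number of connected components. The single zero eigenvalue shows the graph is connected. By the matrix-tree theorem the graph has (1/9) * product of the nonzero eigenvalues = 1 spanning tree.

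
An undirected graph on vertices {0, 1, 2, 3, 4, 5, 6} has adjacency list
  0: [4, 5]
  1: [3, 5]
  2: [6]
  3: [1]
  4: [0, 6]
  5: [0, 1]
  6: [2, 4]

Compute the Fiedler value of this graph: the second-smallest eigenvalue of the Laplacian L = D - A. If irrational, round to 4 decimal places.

0.1981

Reading degrees in the order [0, 1, 2, 3, 4, 5, 6] gives [2, 2, 1, 1, 2, 2, 2]; set D = diag(2, 2, 1, 1, 2, 2, 2) and form L = D - A. Computing the eigenvalues of L and sorting gives [0, 0.1981, 0.7530, 1.5550, 2.4450, 3.2470, 3.8019]. The Fiedler value lambda_2 = 0.1981 is strictly positive, so the graph is connected.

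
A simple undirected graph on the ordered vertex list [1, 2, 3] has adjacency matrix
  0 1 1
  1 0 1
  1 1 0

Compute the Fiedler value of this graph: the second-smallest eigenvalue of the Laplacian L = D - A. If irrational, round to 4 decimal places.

With the vertex order [1, 2, 3], the degrees are [2, 2, 2], giving D = diag(2, 2, 2) and L = D - A. Computing the eigenvalues of L and sorting gives [0, 3, 3]. The Fiedler value lambda_2 = 3 is strictly positive, so the graph is connected. There is one zero in the spectrum, matching the 1 component.

3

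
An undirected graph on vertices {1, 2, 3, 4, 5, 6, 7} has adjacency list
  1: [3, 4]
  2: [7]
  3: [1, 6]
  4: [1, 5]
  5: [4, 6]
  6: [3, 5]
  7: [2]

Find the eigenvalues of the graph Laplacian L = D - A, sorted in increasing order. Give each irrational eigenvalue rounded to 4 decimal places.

Reading degrees in the order [1, 2, 3, 4, 5, 6, 7] gives [2, 1, 2, 2, 2, 2, 1]; set D = diag(2, 1, 2, 2, 2, 2, 1) and form L = D - A. Since every row of L sums to 0, the all-ones vector is in the kernel and 0 is an eigenvalue. The 2 zero eigenvalues correspond to the 2 connected components. There are 2 zeros in the spectrum, matching the 2 components.

[0, 0, 1.3820, 1.3820, 2, 3.6180, 3.6180]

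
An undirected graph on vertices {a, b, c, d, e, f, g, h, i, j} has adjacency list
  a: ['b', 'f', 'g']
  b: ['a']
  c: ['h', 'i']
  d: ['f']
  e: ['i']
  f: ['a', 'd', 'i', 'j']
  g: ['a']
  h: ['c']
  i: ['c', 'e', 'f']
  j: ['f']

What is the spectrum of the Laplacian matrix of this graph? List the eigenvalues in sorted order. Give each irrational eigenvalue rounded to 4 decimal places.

[0, 0.2100, 0.4862, 0.6872, 1, 1, 2.1532, 3.1369, 3.8639, 5.4627]

Each diagonal entry of L is the vertex degree and each off-diagonal entry is -1 where an edge is present, 0 otherwise; in the order [a, b, c, d, e, f, g, h, i, j] the diagonal is [3, 1, 2, 1, 1, 4, 1, 1, 3, 1]. Diagonalising L (or applying a numerical eigensolver to the 10x10 matrix) gives the spectrum above. The eigenvalues sum to 18, which equals trace(L) = 2|E|.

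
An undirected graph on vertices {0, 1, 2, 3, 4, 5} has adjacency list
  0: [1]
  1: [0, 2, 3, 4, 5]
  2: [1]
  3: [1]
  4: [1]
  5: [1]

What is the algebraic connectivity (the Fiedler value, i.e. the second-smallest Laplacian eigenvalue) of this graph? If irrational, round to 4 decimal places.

1

Each diagonal entry of L is the vertex degree and each off-diagonal entry is -1 where an edge is present, 0 otherwise; in the order [0, 1, 2, 3, 4, 5] the diagonal is [1, 5, 1, 1, 1, 1]. Computing the eigenvalues of L and sorting gives [0, 1, 1, 1, 1, 6]. The Fiedler value lambda_2 = 1 is strictly positive, so the graph is connected. The largest eigenvalue, 6, is at most the vertex count 6. The eigenvalues sum to 10, which equals trace(L) = 2|E|.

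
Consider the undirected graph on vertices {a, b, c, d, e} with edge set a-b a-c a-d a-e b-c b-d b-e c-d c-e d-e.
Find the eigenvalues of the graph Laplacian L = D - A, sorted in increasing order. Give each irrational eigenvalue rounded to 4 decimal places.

Reading degrees in the order [a, b, c, d, e] gives [4, 4, 4, 4, 4]; set D = diag(4, 4, 4, 4, 4) and form L = D - A. The multiplicity of 0 as a Laplacian eigenvalue equals the number of connected components. The single zero eigenvalue shows the graph is connected. There is one zero in the spectrum, matching the 1 component.

[0, 5, 5, 5, 5]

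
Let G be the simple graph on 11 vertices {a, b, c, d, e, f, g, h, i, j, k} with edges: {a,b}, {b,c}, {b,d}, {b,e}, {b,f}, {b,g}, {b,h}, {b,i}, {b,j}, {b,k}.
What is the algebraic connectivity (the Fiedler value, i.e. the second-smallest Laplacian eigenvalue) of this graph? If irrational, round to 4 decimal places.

Reading degrees in the order [a, b, c, d, e, f, g, h, i, j, k] gives [1, 10, 1, 1, 1, 1, 1, 1, 1, 1, 1]; set D = diag(1, 10, 1, 1, 1, 1, 1, 1, 1, 1, 1) and form L = D - A. The sorted Laplacian eigenvalues are [0, 1, 1, 1, 1, 1, 1, 1, 1, 1, 11]; the algebraic connectivity is the second entry, 1.

1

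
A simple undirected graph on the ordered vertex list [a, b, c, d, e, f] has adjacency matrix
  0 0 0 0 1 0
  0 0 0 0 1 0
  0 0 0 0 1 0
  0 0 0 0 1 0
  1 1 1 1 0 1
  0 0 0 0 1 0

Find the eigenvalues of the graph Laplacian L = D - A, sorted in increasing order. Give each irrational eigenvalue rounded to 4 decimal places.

Reading degrees in the order [a, b, c, d, e, f] gives [1, 1, 1, 1, 5, 1]; set D = diag(1, 1, 1, 1, 5, 1) and form L = D - A. Since every row of L sums to 0, the all-ones vector is in the kernel and 0 is an eigenvalue. The single zero eigenvalue shows the graph is connected. By the matrix-tree theorem the graph has (1/6) * product of the nonzero eigenvalues = 1 spanning tree.

[0, 1, 1, 1, 1, 6]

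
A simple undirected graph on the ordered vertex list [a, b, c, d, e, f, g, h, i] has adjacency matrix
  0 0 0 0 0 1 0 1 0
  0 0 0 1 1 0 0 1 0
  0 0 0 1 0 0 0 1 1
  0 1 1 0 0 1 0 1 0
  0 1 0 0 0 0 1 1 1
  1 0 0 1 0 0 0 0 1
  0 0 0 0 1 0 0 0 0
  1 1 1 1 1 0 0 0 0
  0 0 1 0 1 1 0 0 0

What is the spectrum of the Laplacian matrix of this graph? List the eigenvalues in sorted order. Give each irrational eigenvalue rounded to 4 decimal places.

Each diagonal entry of L is the vertex degree and each off-diagonal entry is -1 where an edge is present, 0 otherwise; in the order [a, b, c, d, e, f, g, h, i] the diagonal is [2, 3, 3, 4, 4, 3, 1, 5, 3]. L is symmetric positive semidefinite, so every eigenvalue is real and nonnegative. There is one zero in the spectrum, matching the 1 component. The largest eigenvalue, 6.4057, is at most the vertex count 9.

[0, 0.7702, 1.7063, 2.1785, 3, 3.2770, 5.0711, 5.5912, 6.4057]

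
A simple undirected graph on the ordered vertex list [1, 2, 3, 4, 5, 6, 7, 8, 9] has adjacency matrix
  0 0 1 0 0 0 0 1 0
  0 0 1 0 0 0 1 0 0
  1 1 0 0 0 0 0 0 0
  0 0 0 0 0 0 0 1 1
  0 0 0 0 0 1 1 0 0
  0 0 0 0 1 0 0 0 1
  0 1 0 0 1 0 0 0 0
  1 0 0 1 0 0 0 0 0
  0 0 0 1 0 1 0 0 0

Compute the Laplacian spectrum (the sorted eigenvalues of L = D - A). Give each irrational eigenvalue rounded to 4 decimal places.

[0, 0.4679, 0.4679, 1.6527, 1.6527, 3, 3, 3.8794, 3.8794]

Each diagonal entry of L is the vertex degree and each off-diagonal entry is -1 where an edge is present, 0 otherwise; in the order [1, 2, 3, 4, 5, 6, 7, 8, 9] the diagonal is [2, 2, 2, 2, 2, 2, 2, 2, 2]. The multiplicity of 0 as a Laplacian eigenvalue equals the number of connected components. The single zero eigenvalue shows the graph is connected. The largest eigenvalue, 3.8794, is at most the vertex count 9. By the matrix-tree theorem the graph has (1/9) * product of the nonzero eigenvalues = 9 spanning trees.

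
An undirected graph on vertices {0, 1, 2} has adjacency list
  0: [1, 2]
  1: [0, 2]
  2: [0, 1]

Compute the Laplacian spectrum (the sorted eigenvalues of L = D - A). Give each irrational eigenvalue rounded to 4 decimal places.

[0, 3, 3]

Each diagonal entry of L is the vertex degree and each off-diagonal entry is -1 where an edge is present, 0 otherwise; in the order [0, 1, 2] the diagonal is [2, 2, 2]. The multiplicity of 0 as a Laplacian eigenvalue equals the number of connected components.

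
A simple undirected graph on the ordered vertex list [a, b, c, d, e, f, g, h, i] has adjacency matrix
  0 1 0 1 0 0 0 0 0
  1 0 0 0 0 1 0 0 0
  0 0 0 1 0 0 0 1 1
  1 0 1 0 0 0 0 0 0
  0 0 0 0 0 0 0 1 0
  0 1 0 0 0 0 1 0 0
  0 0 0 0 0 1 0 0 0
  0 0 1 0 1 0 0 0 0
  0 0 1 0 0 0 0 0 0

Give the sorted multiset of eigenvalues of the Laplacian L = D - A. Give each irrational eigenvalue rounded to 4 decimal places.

With the vertex order [a, b, c, d, e, f, g, h, i], the degrees are [2, 2, 3, 2, 1, 2, 1, 2, 1], giving D = diag(2, 2, 3, 2, 1, 2, 1, 2, 1) and L = D - A. Since every row of L sums to 0, the all-ones vector is in the kernel and 0 is an eigenvalue. The single zero eigenvalue shows the graph is connected. The eigenvalues sum to 16, which equals trace(L) = 2|E|. There is one zero in the spectrum, matching the 1 component.

[0, 0.1404, 0.5362, 0.7754, 1.5803, 2.2449, 2.7784, 3.5988, 4.3455]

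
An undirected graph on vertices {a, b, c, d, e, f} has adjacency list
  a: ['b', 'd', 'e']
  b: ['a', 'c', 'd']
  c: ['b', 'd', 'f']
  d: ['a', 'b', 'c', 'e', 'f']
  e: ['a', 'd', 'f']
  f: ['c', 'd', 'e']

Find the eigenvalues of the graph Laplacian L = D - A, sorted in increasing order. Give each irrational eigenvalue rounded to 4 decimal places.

[0, 2.3820, 2.3820, 4.6180, 4.6180, 6]

Reading degrees in the order [a, b, c, d, e, f] gives [3, 3, 3, 5, 3, 3]; set D = diag(3, 3, 3, 5, 3, 3) and form L = D - A. L is symmetric positive semidefinite, so every eigenvalue is real and nonnegative.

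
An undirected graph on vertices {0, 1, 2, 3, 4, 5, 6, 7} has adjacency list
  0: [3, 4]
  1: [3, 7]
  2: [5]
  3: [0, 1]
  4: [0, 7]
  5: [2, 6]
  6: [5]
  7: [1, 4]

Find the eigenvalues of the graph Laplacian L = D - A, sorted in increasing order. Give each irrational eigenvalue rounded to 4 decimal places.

[0, 0, 1, 1.3820, 1.3820, 3, 3.6180, 3.6180]

With the vertex order [0, 1, 2, 3, 4, 5, 6, 7], the degrees are [2, 2, 1, 2, 2, 2, 1, 2], giving D = diag(2, 2, 1, 2, 2, 2, 1, 2) and L = D - A. Diagonalising L (or applying a numerical eigensolver to the 8x8 matrix) gives the spectrum above. The 2 zero eigenvalues correspond to the 2 connected components.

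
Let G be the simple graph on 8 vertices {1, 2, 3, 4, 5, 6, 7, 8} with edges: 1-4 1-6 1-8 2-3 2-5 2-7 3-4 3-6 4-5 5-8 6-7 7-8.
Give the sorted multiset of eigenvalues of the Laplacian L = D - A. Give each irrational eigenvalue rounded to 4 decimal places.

With the vertex order [1, 2, 3, 4, 5, 6, 7, 8], the degrees are [3, 3, 3, 3, 3, 3, 3, 3], giving D = diag(3, 3, 3, 3, 3, 3, 3, 3) and L = D - A. Since every row of L sums to 0, the all-ones vector is in the kernel and 0 is an eigenvalue. The single zero eigenvalue shows the graph is connected. By the matrix-tree theorem the graph has (1/8) * product of the nonzero eigenvalues = 384 spanning trees.

[0, 2, 2, 2, 4, 4, 4, 6]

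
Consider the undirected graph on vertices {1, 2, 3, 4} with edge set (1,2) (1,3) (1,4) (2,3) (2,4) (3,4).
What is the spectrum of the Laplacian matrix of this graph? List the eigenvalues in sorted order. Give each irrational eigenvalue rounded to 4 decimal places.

Reading degrees in the order [1, 2, 3, 4] gives [3, 3, 3, 3]; set D = diag(3, 3, 3, 3) and form L = D - A. Diagonalising L (or applying a numerical eigensolver to the 4x4 matrix) gives the spectrum above. The single zero eigenvalue shows the graph is connected. The eigenvalues sum to 12, which equals trace(L) = 2|E|. By the matrix-tree theorem the graph has (1/4) * product of the nonzero eigenvalues = 16 spanning trees.

[0, 4, 4, 4]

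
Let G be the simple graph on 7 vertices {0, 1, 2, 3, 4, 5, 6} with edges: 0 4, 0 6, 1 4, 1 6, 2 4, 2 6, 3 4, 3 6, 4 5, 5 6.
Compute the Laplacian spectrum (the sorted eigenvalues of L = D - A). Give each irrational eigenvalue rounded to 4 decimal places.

Reading degrees in the order [0, 1, 2, 3, 4, 5, 6] gives [2, 2, 2, 2, 5, 2, 5]; set D = diag(2, 2, 2, 2, 5, 2, 5) and form L = D - A. L is symmetric positive semidefinite, so every eigenvalue is real and nonnegative. The eigenvalues sum to 20, which equals trace(L) = 2|E|.

[0, 2, 2, 2, 2, 5, 7]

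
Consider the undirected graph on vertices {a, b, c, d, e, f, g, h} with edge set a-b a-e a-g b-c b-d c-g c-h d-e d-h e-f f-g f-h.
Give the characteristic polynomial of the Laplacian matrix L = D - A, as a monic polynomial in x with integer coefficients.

x^8 - 24x^7 + 240x^6 - 1296x^5 + 4080x^4 - 7488x^3 + 7424x^2 - 3072x

Each diagonal entry of L is the vertex degree and each off-diagonal entry is -1 where an edge is present, 0 otherwise; in the order [a, b, c, d, e, f, g, h] the diagonal is [3, 3, 3, 3, 3, 3, 3, 3]. The eigenvalues of L are [0, 2, 2, 2, 4, 4, 4, 6]; the characteristic polynomial is the product of (x - lambda_i), which multiplies out to x^8 - 24x^7 + 240x^6 - 1296x^5 + 4080x^4 - 7488x^3 + 7424x^2 - 3072x. Since p(0) = det(-L) = 0, x divides p(x). The largest eigenvalue, 6, is at most the vertex count 8.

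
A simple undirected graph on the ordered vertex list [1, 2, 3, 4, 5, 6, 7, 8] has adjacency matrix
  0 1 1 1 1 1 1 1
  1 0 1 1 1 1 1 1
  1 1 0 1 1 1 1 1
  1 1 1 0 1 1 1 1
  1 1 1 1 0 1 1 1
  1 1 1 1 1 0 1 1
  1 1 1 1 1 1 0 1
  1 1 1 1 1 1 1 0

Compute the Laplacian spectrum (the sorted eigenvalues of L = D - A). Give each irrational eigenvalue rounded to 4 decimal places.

[0, 8, 8, 8, 8, 8, 8, 8]

Reading degrees in the order [1, 2, 3, 4, 5, 6, 7, 8] gives [7, 7, 7, 7, 7, 7, 7, 7]; set D = diag(7, 7, 7, 7, 7, 7, 7, 7) and form L = D - A. Since every row of L sums to 0, the all-ones vector is in the kernel and 0 is an eigenvalue. The single zero eigenvalue shows the graph is connected. The largest eigenvalue, 8, is at most the vertex count 8.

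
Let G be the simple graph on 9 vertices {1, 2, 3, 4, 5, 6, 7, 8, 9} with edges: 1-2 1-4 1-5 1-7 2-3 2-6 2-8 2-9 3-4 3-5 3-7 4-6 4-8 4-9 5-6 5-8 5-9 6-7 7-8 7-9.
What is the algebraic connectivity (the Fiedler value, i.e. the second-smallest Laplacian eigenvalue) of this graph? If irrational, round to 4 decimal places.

4

With the vertex order [1, 2, 3, 4, 5, 6, 7, 8, 9], the degrees are [4, 5, 4, 5, 5, 4, 5, 4, 4], giving D = diag(4, 5, 4, 5, 5, 4, 5, 4, 4) and L = D - A. The smallest Laplacian eigenvalue is always 0. The next one, lambda_2 = 4, measures how hard the graph is to disconnect: larger values mean better connectivity. The eigenvalues sum to 40, which equals trace(L) = 2|E|. There is one zero in the spectrum, matching the 1 component.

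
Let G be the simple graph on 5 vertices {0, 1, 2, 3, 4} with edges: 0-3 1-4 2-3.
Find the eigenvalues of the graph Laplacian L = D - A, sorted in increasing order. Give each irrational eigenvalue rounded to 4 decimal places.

[0, 0, 1, 2, 3]

Reading degrees in the order [0, 1, 2, 3, 4] gives [1, 1, 1, 2, 1]; set D = diag(1, 1, 1, 2, 1) and form L = D - A. Since every row of L sums to 0, the all-ones vector is in the kernel and 0 is an eigenvalue. The 2 zero eigenvalues correspond to the 2 connected components. The largest eigenvalue, 3, is at most the vertex count 5.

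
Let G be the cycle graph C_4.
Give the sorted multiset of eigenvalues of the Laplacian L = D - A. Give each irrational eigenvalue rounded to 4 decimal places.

The graph has 4 vertices and degree multiset [2, 2, 2, 2]; D is the diagonal matrix of degrees and L = D - A. Diagonalising L (or applying a numerical eigensolver to the 4x4 matrix) gives the spectrum above. There is one zero in the spectrum, matching the 1 component.

[0, 2, 2, 4]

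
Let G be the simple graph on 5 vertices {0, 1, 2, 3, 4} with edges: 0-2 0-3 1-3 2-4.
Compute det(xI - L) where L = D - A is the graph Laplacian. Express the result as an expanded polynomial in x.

Each diagonal entry of L is the vertex degree and each off-diagonal entry is -1 where an edge is present, 0 otherwise; in the order [0, 1, 2, 3, 4] the diagonal is [2, 1, 2, 2, 1]. Computing det(xI - L) by cofactor expansion (or equivalently via sum-over-permutations) gives x^5 - 8x^4 + 21x^3 - 20x^2 + 5x. Since p(0) = det(-L) = 0, x divides p(x). By the matrix-tree theorem the graph has (1/5) * product of the nonzero eigenvalues = 1 spanning tree. The eigenvalues sum to 8, which equals trace(L) = 2|E|.

x^5 - 8x^4 + 21x^3 - 20x^2 + 5x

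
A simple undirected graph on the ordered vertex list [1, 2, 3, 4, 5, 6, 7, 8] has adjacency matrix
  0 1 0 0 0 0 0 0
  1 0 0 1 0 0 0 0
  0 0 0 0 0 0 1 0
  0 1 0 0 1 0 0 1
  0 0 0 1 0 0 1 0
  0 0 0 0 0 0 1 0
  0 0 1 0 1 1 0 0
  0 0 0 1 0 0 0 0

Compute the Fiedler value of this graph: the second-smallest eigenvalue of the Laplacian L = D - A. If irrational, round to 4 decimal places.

0.2137

Each diagonal entry of L is the vertex degree and each off-diagonal entry is -1 where an edge is present, 0 otherwise; in the order [1, 2, 3, 4, 5, 6, 7, 8] the diagonal is [1, 2, 1, 3, 2, 1, 3, 1]. Computing the eigenvalues of L and sorting gives [0, 0.2137, 0.6177, 1, 1.4977, 2.3537, 3.8408, 4.4763]. The Fiedler value lambda_2 = 0.2137 is strictly positive, so the graph is connected. The eigenvalues sum to 14, which equals trace(L) = 2|E|. The largest eigenvalue, 4.4763, is at most the vertex count 8.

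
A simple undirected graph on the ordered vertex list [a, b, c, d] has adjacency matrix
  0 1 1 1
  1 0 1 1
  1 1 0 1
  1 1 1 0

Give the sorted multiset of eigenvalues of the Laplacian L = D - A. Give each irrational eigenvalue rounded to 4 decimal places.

[0, 4, 4, 4]

Reading degrees in the order [a, b, c, d] gives [3, 3, 3, 3]; set D = diag(3, 3, 3, 3) and form L = D - A. Diagonalising L (or applying a numerical eigensolver to the 4x4 matrix) gives the spectrum above. The single zero eigenvalue shows the graph is connected. The eigenvalues sum to 12, which equals trace(L) = 2|E|.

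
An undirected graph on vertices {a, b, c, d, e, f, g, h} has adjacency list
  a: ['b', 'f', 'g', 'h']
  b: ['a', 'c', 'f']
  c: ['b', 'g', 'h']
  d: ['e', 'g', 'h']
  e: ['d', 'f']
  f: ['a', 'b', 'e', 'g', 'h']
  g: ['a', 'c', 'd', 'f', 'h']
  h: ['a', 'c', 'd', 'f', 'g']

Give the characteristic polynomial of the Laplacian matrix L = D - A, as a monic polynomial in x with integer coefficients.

x^8 - 30x^7 + 374x^6 - 2504x^5 + 9690x^4 - 21584x^3 + 25480x^2 - 12192x

Each diagonal entry of L is the vertex degree and each off-diagonal entry is -1 where an edge is present, 0 otherwise; in the order [a, b, c, d, e, f, g, h] the diagonal is [4, 3, 3, 3, 2, 5, 5, 5]. L has integer entries, so p(x) = det(xI - L) has integer coefficients. Expanding the determinant yields x^8 - 30x^7 + 374x^6 - 2504x^5 + 9690x^4 - 21584x^3 + 25480x^2 - 12192x. The coefficient of x^7 equals -trace(L) = -30, matching the sum of degrees. The eigenvalues sum to 30, which equals trace(L) = 2|E|.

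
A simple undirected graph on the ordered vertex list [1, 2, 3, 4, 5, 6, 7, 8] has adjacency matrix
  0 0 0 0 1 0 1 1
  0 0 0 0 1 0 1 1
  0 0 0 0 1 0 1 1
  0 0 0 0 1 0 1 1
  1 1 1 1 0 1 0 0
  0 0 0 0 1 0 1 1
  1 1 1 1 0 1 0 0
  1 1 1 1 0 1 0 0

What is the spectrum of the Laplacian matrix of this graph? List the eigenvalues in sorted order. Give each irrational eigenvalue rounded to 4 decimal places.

[0, 3, 3, 3, 3, 5, 5, 8]

Each diagonal entry of L is the vertex degree and each off-diagonal entry is -1 where an edge is present, 0 otherwise; in the order [1, 2, 3, 4, 5, 6, 7, 8] the diagonal is [3, 3, 3, 3, 5, 3, 5, 5]. Diagonalising L (or applying a numerical eigensolver to the 8x8 matrix) gives the spectrum above.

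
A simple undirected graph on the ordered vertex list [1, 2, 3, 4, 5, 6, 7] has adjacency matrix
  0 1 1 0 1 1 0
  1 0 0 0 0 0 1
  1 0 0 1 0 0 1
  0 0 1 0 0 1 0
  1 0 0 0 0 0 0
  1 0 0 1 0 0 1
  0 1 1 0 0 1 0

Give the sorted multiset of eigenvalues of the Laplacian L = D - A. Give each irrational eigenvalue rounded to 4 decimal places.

Reading degrees in the order [1, 2, 3, 4, 5, 6, 7] gives [4, 2, 3, 2, 1, 3, 3]; set D = diag(4, 2, 3, 2, 1, 3, 3) and form L = D - A. Diagonalising L (or applying a numerical eigensolver to the 7x7 matrix) gives the spectrum above. The single zero eigenvalue shows the graph is connected. There is one zero in the spectrum, matching the 1 component.

[0, 0.8487, 1.4903, 3, 3, 3.7371, 5.9239]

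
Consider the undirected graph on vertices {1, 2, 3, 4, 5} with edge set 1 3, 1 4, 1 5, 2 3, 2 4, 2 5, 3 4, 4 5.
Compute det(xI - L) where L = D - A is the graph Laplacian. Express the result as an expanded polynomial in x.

x^5 - 16x^4 + 94x^3 - 240x^2 + 225x

Each diagonal entry of L is the vertex degree and each off-diagonal entry is -1 where an edge is present, 0 otherwise; in the order [1, 2, 3, 4, 5] the diagonal is [3, 3, 3, 4, 3]. L has integer entries, so p(x) = det(xI - L) has integer coefficients. Expanding the determinant yields x^5 - 16x^4 + 94x^3 - 240x^2 + 225x. The constant term is 0 because L is singular (the all-ones vector lies in its kernel).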